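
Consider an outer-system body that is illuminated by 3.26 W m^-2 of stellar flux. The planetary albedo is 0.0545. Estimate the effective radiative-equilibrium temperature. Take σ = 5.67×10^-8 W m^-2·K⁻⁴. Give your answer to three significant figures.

Averaging over the sphere, the absorbed flux is S(1−α)/4 = 0.7706 W m^-2.
Balancing against σT⁴: T = (0.7706/5.67×10⁻⁸)^(1/4) = 60.72 K.

60.7 K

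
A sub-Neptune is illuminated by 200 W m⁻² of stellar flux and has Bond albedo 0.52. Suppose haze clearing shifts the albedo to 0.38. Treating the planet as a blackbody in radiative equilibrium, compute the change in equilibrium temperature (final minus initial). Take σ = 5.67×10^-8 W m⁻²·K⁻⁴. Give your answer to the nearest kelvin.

9 K

Initial: T₁ = [S(1−0.52)/(4σ)]^(1/4) = 143.4 K.
Final:   T₂ = [S(1−0.38)/(4σ)]^(1/4) = 152.9 K.
ΔT = T₂ − T₁ = 9.477 K.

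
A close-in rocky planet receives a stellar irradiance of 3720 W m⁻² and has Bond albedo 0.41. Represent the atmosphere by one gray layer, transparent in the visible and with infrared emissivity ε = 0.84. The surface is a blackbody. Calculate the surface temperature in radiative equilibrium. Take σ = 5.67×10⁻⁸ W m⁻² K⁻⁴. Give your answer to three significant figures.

359 kelvin

Effective emission temperature (TOA balance): σT_e⁴ = S(1−α)/4 = 548.7 W m⁻² → T_e = 313.6 K.
For a single slab of emissivity ε, T_s⁴ = 2T_e⁴/(2−ε); thus T_s = 313.6·(1.724)^(1/4) = 359.4 K.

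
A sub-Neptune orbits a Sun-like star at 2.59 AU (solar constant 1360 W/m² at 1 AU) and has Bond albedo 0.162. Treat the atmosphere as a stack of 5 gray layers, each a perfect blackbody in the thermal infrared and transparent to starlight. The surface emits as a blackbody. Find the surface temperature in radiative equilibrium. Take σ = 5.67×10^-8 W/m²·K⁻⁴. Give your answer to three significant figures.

259 K

By the inverse-square law, S = 1360/2.59² = 202.7 W/m².
OLR = S(1−α)/4 = 42.47 W/m²; the top layer radiates at T_e = 165.4 K.
Layer-by-layer balance gives σT_s⁴ = (N+1)σT_e⁴, so T_s = 6^¼·165.4 = 258.9 K.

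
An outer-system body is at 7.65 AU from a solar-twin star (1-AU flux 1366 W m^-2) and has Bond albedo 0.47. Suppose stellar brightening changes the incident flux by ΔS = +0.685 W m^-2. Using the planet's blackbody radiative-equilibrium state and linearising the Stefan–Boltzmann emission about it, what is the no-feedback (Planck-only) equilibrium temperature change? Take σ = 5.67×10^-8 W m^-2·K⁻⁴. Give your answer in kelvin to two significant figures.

Flux at the orbit: S = 1366/(7.65)² = 23.34 W m^-2.
The baseline emission temperature is T_e = 85.94 K.
TOA radiative forcing: ΔF = (1−α)ΔS/4 = 0.53·(+0.685)/4 = 0.09076 W m^-2.
The Planck feedback parameter is 4σT_e³ = 0.1440 W m^-2/K.
Hence the no-feedback warming is ΔF/(4σT_e³) = 0.631 K.

0.63 kelvin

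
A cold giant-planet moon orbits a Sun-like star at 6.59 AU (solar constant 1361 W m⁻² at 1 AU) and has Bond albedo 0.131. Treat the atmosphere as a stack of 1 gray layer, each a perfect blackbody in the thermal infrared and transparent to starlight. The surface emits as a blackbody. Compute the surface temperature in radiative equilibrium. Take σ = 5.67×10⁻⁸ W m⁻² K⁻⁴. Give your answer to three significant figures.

124 K

Irradiance scales as 1/d², so S = 1361 W m⁻² × (1/6.59)² = 31.34 W m⁻².
OLR = S(1−α)/4 = 6.808 W m⁻²; the top layer radiates at T_e = 104.7 K.
For an N-layer opaque stack, T_s⁴ = (N+1)T_e⁴, hence T_s = (2)^(1/4)×104.7 K = 124.5 K.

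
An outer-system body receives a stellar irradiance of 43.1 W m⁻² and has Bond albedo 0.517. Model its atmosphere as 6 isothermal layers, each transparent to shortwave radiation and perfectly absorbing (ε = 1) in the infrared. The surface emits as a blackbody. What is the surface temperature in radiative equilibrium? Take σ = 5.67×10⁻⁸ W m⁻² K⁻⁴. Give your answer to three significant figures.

The effective emission temperature is T_e = [S(1−α)/(4σ)]^¼ = 97.88 K.
Layer-by-layer balance gives σT_s⁴ = (N+1)σT_e⁴, so T_s = 7^¼·97.88 = 159.2 K.

159 K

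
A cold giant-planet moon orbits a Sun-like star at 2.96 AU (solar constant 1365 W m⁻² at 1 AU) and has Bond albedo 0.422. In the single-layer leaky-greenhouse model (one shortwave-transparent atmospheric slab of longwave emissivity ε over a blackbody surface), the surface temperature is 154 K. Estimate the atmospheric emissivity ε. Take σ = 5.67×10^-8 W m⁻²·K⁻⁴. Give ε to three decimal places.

By the inverse-square law, S = 1365/2.96² = 155.8 W m⁻².
First, T_e = [155.8·(1−0.422)/(4σ)]^(1/4) = 141.2 K.
Since (2−ε)/2 = (T_e/T_s)⁴ = 0.7059, ε = 0.5882.

0.588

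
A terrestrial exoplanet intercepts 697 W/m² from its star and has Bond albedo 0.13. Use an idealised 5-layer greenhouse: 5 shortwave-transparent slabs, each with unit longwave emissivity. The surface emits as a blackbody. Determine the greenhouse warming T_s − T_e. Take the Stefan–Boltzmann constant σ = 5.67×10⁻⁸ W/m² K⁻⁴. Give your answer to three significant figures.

The effective emission temperature is T_e = [S(1−α)/(4σ)]^¼ = 227.4 K.
T_s = (N+1)^(1/4)·T_e = 355.9 K.
So the greenhouse effect raises the surface by 355.9 − 227.4 = 128.5 K.

128 K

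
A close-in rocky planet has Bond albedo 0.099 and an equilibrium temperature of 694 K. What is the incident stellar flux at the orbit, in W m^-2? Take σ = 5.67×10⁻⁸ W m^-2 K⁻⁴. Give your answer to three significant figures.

Invert the energy balance for S: S = 4σT⁴/(1−α).
The emitted flux is σT⁴ = 13150 W m^-2.
So S = 4×13150/(1−0.099) = 58390 W m^-2.

58400 W m^-2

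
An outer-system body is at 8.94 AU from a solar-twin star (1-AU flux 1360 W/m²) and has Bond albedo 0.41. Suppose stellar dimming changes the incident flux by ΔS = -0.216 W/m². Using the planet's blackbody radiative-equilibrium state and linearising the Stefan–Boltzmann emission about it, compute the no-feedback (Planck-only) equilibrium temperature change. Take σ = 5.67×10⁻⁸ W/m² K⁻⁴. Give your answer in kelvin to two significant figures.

-0.26 kelvin

Irradiance scales as 1/d², so S = 1360 W/m² × (1/8.94)² = 17.02 W/m².
Reference equilibrium: T_e = [S(1−α)/(4σ)]^(1/4) = 81.57 K.
TOA radiative forcing: ΔF = (1−α)ΔS/4 = 0.59·(-0.216)/4 = -0.03186 W/m².
Linearising σT⁴ gives d(σT⁴)/dT = 4σT_e³ = 0.1231 W/m² per K.
Hence the no-feedback warming is ΔF/(4σT_e³) = -0.259 K.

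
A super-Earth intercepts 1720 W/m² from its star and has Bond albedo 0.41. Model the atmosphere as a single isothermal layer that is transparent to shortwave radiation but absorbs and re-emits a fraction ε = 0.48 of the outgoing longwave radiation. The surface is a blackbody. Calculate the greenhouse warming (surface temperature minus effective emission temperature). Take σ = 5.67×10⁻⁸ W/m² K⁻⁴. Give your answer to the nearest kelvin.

Effective emission temperature (TOA balance): σT_e⁴ = S(1−α)/4 = 253.7 W/m² → T_e = 258.6 K.
For a single slab of emissivity ε, T_s⁴ = 2T_e⁴/(2−ε); thus T_s = 258.6·(1.316)^(1/4) = 277.0 K.
T_s − T_e = 277.0 − 258.6 = 18.37 K.

18 K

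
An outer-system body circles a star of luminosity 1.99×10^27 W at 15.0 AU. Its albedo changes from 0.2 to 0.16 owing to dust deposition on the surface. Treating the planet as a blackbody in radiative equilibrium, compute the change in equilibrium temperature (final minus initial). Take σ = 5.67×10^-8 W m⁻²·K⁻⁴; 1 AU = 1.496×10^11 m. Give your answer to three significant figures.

Orbital distance: d = 15.0 AU = 2.244×10^12 m.
Flux at the orbit: S = L/(4πd²) = 1.99×10^27/(4π·(2.24×10^12)²) = 31.45 W m⁻².
With α = 0.2, T₁ = 102.6 K.
With α = 0.16, T₂ = 103.9 K.
Change: 103.9 − 102.6 = 1.259 K.

1.26 K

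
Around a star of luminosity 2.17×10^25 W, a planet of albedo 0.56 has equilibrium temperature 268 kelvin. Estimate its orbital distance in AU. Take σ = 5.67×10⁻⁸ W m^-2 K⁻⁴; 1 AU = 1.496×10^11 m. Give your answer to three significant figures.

0.170 AU

Energy balance gives S = 4σT⁴/(1−α) = 2659 W m^-2.
From L = 4πd²S, d = √(2.17×10^25/(4π·2659)) = 2.548×10^10 m = 0.1703 AU.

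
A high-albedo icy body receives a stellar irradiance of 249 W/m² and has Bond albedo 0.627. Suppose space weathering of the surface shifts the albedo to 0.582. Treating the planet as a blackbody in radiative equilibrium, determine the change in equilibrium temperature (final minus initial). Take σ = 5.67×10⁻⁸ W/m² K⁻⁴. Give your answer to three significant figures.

Before: T₁ = [249.0·0.373/(4σ)]^(1/4) = 142.3 K.
Final:   T₂ = [S(1−0.582)/(4σ)]^(1/4) = 146.4 K.
ΔT = T₂ − T₁ = 4.109 K.

4.11 kelvin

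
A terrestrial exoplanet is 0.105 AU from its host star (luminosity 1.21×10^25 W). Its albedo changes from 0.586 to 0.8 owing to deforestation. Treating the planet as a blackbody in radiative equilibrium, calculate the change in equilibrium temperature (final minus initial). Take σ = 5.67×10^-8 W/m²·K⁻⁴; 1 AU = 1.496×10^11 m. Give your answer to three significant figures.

Orbital distance: d = 0.105 AU = 1.571×10^10 m.
Spreading L over a sphere of radius d: S = 1.21×10^25/(4π·1.57×10^10²) = 3902 W/m².
With α = 0.586, T₁ = 290.5 K.
Final:   T₂ = [S(1−0.8)/(4σ)]^(1/4) = 242.2 K.
Change: 242.2 − 290.5 = -48.31 K.

-48.3 K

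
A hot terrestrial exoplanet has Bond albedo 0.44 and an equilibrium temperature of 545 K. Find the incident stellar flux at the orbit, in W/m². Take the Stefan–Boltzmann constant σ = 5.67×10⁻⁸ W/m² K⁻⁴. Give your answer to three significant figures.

Invert the energy balance for S: S = 4σT⁴/(1−α).
The emitted flux is σT⁴ = 5002 W/m².
So S = 4×5002/(1−0.44) = 35730 W/m².

35700 W/m²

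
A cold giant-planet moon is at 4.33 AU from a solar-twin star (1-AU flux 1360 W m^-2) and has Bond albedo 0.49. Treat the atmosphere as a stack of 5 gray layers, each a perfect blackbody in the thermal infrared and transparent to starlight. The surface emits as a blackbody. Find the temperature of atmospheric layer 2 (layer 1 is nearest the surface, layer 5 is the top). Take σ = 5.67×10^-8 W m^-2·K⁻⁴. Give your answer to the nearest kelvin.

160 K

Flux at the orbit: S = 1360/(4.33)² = 72.54 W m^-2.
The effective emission temperature is T_e = [S(1−α)/(4σ)]^¼ = 113.0 K.
Each opaque layer satisfies 2T_j⁴ = T_{j−1}⁴ + T_{j+1}⁴, giving T_k⁴ = (N+1−k)T_e⁴.
T_2 = (4)^(1/4)·113.0 = 159.8 K.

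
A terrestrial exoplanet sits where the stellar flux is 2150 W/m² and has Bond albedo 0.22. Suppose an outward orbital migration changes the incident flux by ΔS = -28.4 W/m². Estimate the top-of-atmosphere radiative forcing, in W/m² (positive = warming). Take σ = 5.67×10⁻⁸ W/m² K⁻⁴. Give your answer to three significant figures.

ΔF = Δ[S(1−α)]/4 = (1−0.22)·-28.4/4 = -5.538 W/m².

-5.54 W/m²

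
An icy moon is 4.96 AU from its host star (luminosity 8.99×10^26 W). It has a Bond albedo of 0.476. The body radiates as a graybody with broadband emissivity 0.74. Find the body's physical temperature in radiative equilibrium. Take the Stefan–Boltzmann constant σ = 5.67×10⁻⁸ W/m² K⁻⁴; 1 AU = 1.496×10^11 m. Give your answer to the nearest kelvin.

142 kelvin

Orbital distance: d = 4.96 AU = 7.420×10^11 m.
S = L/(4πd²) = 129.9 W/m².
Averaging over the sphere, the absorbed flux is S(1−α)/4 = 17.02 W/m².
Equating to εσT⁴ with ε = 0.74: T = (17.02/0.74σ)^(1/4) = 141.9 K.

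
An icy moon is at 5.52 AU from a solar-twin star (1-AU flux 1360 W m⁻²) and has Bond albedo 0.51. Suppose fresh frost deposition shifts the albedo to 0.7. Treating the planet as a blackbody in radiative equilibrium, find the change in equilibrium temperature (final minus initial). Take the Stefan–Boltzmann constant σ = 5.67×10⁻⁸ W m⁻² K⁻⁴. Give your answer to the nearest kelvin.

By the inverse-square law, S = 1360/5.52² = 44.63 W m⁻².
Initial: T₁ = [S(1−0.51)/(4σ)]^(1/4) = 99.10 K.
With α = 0.7, T₂ = 87.66 K.
ΔT = T₂ − T₁ = -11.44 K.

-11 kelvin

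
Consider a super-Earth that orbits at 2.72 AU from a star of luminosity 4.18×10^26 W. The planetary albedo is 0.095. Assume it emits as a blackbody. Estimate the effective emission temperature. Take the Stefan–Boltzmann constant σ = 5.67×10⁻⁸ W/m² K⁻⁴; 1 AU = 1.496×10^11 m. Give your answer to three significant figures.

168 kelvin

d = 2.72 × 1.496×10^11 m = 4.069×10^11 m.
S = L/(4πd²) = 200.9 W/m².
Averaging over the sphere, the absorbed flux is S(1−α)/4 = 45.45 W/m².
Set σT⁴ = 45.45 → T = (45.45/σ)^(1/4) = 168.3 K.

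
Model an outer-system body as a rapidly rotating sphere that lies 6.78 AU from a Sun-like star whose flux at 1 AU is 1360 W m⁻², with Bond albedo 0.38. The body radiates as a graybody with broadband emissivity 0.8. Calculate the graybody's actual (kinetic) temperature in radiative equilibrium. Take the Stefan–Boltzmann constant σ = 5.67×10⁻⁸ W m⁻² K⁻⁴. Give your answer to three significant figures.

Flux at the orbit: S = 1360/(6.78)² = 29.59 W m⁻².
Absorbed flux (global mean): S(1−α)/4 = 29.59·0.62/4 = 4.586 W m⁻².
Equating to εσT⁴ with ε = 0.8: T = (4.586/0.8σ)^(1/4) = 100.3 K.

100 K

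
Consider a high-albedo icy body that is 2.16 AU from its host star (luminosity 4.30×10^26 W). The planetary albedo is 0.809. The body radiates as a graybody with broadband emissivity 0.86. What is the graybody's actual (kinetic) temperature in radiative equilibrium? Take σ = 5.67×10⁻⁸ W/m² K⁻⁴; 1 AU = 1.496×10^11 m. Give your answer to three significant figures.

134 K

Orbital distance: d = 2.16 AU = 3.231×10^11 m.
Spreading L over a sphere of radius d: S = 4.30×10^26/(4π·3.23×10^11²) = 327.7 W/m².
Absorbed flux (global mean): S(1−α)/4 = 327.7·0.191/4 = 15.65 W/m².
Equating to εσT⁴ with ε = 0.86: T = (15.65/0.86σ)^(1/4) = 133.8 K.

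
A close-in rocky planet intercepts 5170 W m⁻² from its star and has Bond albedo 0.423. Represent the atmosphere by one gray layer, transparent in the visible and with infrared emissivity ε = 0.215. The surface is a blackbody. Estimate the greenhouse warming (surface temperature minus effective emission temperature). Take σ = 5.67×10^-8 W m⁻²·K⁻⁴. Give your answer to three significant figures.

The planet radiates to space at T_e = [S(1−α)/(4σ)]^(1/4) = 338.7 K.
The surface balance (absorbed SW + ε·downward IR = σT_s⁴) with T_a⁴ = T_s⁴/2 reduces to T_s = T_e·[2/(2−ε)]^¼ = 348.4 K.
T_s − T_e = 348.4 − 338.7 = 9.767 K.

9.77 kelvin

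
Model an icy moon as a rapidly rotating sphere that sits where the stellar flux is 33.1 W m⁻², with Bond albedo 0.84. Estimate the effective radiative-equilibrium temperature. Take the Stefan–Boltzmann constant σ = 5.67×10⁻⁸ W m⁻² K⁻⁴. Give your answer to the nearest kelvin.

Absorbed flux (global mean): S(1−α)/4 = 33.10·0.16/4 = 1.324 W m⁻².
In equilibrium σT⁴ equals this, so T = 69.51 K.

70 kelvin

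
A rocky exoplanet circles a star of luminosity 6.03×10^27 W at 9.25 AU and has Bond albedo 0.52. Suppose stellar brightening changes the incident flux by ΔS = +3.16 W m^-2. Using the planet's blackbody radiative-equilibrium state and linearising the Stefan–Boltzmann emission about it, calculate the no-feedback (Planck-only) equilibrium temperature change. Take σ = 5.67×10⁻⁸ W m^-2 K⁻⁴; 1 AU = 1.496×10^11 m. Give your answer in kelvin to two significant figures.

0.48 K

Orbital distance: d = 9.25 AU = 1.384×10^12 m.
Flux at the orbit: S = L/(4πd²) = 6.03×10^27/(4π·(1.38×10^12)²) = 250.6 W m^-2.
Unperturbed T_e = [250.6·(1−0.52)/(4σ)]^¼ = 151.8 K.
Only a fraction (1−α) is absorbed and it's spread over 4πR², so ΔF = (1−α)ΔS/4 = 0.3792 W m^-2.
Linearising σT⁴ gives d(σT⁴)/dT = 4σT_e³ = 0.7926 W m^-2 per K.
So ΔT₀ = 0.3792/0.7926 = 0.478 K.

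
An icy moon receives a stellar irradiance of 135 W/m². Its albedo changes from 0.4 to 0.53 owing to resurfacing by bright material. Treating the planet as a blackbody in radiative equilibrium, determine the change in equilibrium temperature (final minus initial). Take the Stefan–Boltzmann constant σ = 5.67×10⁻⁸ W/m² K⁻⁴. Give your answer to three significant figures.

Before: T₁ = [135.0·0.6/(4σ)]^(1/4) = 137.5 K.
Final:   T₂ = [S(1−0.53)/(4σ)]^(1/4) = 129.3 K.
ΔT = T₂ − T₁ = -8.141 K.

-8.14 K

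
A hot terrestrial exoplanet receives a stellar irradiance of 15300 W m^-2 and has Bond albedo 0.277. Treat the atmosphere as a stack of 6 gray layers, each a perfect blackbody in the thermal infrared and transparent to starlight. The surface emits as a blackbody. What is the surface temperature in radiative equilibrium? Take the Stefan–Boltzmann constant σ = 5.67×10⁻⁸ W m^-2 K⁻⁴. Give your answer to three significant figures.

764 kelvin

Top-of-atmosphere balance: σT_e⁴ = S(1−α)/4 = 2765 W m^-2 → T_e = 469.9 K.
For an N-layer opaque stack, T_s⁴ = (N+1)T_e⁴, hence T_s = (7)^(1/4)×469.9 K = 764.4 K.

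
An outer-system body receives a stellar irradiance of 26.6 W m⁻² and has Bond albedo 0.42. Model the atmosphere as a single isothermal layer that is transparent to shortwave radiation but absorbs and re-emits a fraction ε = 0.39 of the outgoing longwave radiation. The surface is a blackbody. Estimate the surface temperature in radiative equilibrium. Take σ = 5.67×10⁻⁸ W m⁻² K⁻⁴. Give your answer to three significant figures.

95.9 K

The planet radiates to space at T_e = [S(1−α)/(4σ)]^(1/4) = 90.82 K.
The surface balance (absorbed SW + ε·downward IR = σT_s⁴) with T_a⁴ = T_s⁴/2 reduces to T_s = T_e·[2/(2−ε)]^¼ = 95.88 K.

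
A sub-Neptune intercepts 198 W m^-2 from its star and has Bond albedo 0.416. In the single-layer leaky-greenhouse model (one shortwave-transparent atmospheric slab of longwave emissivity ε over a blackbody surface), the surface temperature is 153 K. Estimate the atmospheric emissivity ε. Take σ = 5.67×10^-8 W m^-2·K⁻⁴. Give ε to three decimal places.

0.139

TOA balance gives T_e = 150.3 K.
Since (2−ε)/2 = (T_e/T_s)⁴ = 0.9304, ε = 0.1392.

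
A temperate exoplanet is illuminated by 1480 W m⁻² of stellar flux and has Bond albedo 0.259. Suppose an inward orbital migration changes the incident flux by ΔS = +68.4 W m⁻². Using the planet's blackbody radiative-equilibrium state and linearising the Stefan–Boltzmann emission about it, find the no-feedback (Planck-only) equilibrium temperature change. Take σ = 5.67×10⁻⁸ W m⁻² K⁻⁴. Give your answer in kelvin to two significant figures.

3.0 K

The baseline emission temperature is T_e = 263.7 K.
TOA radiative forcing: ΔF = (1−α)ΔS/4 = 0.741·(+68.4)/4 = 12.67 W m⁻².
The Planck feedback parameter is 4σT_e³ = 4.159 W m⁻²/K.
Hence the no-feedback warming is ΔF/(4σT_e³) = 3.05 K.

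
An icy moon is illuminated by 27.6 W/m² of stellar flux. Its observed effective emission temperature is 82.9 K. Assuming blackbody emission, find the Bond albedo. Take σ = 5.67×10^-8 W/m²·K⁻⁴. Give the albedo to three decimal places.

Energy balance: S(1−α)/4 = σT⁴, so 1−α = 4σT⁴/S.
σT⁴ = 2.678 W/m², so 4σT⁴ = 10.71 W/m².
Hence α = 1 − 10.71/27.60 = 0.6119.

0.612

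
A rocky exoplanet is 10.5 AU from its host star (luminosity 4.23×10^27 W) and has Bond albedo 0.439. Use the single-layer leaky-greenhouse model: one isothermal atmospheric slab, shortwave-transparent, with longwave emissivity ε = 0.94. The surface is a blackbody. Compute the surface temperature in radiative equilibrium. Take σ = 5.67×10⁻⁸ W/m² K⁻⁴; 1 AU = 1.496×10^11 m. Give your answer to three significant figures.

Orbital distance: d = 10.5 AU = 1.571×10^12 m.
S = L/(4πd²) = 136.4 W/m².
Effective emission temperature (TOA balance): σT_e⁴ = S(1−α)/4 = 19.13 W/m² → T_e = 135.5 K.
The surface balance (absorbed SW + ε·downward IR = σT_s⁴) with T_a⁴ = T_s⁴/2 reduces to T_s = T_e·[2/(2−ε)]^¼ = 158.8 K.

159 K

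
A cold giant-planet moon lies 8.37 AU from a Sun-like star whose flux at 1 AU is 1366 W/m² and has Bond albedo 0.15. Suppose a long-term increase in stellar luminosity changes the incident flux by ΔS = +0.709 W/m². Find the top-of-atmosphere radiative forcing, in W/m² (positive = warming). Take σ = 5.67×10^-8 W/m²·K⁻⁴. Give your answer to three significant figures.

0.151 W/m²

Flux at the orbit: S = 1366/(8.37)² = 19.50 W/m².
TOA radiative forcing: ΔF = (1−α)ΔS/4 = 0.85·(+0.709)/4 = 0.1507 W/m².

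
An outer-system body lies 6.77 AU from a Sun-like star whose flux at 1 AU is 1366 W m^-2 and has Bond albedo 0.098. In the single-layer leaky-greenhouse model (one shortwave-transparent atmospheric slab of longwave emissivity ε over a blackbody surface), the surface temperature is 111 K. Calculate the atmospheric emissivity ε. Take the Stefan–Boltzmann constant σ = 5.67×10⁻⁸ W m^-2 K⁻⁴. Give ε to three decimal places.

0.438

By the inverse-square law, S = 1366/6.77² = 29.80 W m^-2.
TOA balance gives T_e = 104.3 K.
Inverting T_s⁴ = 2T_e⁴/(2−ε): (T_e/T_s)⁴ = 0.7808, so ε = 2(1 − 0.7808) = 0.4384.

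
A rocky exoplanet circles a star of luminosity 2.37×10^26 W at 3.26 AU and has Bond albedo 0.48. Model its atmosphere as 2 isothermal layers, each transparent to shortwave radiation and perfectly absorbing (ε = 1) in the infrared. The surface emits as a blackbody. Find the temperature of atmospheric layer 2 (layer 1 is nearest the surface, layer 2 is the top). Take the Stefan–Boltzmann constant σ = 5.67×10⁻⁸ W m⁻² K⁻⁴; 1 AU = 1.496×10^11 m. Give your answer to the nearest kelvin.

116 K

Orbital distance: d = 3.26 AU = 4.877×10^11 m.
Spreading L over a sphere of radius d: S = 2.37×10^26/(4π·4.88×10^11²) = 79.29 W m⁻².
Top-of-atmosphere balance: σT_e⁴ = S(1−α)/4 = 10.31 W m⁻² → T_e = 116.1 K.
The net upward flux σT_e⁴ is constant between every pair of levels, so T_k⁴ = (N+1−k)T_e⁴.
With k = 2: T_2 = (2+1−2)^¼·116.1 K = 116.1 K.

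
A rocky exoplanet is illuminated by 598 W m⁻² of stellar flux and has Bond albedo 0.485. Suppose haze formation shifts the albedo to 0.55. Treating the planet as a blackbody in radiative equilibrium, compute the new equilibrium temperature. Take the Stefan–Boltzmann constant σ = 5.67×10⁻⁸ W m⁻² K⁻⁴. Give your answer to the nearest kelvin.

186 K

New equilibrium: T₂ = [(1−0.55)·598.0/(4σ)]^(1/4) = 185.6 K.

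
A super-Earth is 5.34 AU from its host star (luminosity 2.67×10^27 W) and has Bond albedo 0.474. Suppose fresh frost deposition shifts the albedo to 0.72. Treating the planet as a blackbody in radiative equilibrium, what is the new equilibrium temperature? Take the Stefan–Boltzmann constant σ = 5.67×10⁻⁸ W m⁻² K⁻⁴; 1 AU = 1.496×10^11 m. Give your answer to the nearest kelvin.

142 kelvin

d = 5.34 × 1.496×10^11 m = 7.989×10^11 m.
Spreading L over a sphere of radius d: S = 2.67×10^27/(4π·7.99×10^11²) = 332.9 W m⁻².
New equilibrium: T₂ = [(1−0.72)·332.9/(4σ)]^(1/4) = 142.4 K.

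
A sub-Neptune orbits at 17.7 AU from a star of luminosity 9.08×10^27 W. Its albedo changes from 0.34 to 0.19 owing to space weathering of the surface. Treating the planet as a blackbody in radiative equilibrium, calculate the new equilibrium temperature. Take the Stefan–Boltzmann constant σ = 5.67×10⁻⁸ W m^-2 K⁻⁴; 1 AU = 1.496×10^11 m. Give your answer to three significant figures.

Orbital distance: d = 17.7 AU = 2.648×10^12 m.
Flux at the orbit: S = L/(4πd²) = 9.08×10^27/(4π·(2.65×10^12)²) = 103.1 W m^-2.
With the new albedo, S(1−α₂)/4 = 20.87 W m^-2, so T₂ = 138.5 K.

139 K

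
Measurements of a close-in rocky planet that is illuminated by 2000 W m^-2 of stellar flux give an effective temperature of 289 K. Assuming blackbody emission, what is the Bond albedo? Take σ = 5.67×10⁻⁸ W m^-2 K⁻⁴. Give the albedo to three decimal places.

From σT⁴ = S(1−α)/4 we invert for α: 1−α = 4σT⁴/S.
σT⁴ = 395.5 W m^-2, so 4σT⁴ = 1582 W m^-2.
1−α = 1582/2000 = 0.7911, so α = 0.2089.

0.209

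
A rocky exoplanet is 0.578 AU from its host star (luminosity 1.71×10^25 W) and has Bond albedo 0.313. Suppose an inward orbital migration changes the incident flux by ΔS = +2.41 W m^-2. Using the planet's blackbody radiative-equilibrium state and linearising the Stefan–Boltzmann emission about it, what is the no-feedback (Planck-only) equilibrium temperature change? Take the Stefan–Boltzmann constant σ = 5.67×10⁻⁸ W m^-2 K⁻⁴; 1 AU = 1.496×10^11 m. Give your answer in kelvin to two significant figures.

d = 0.578 × 1.496×10^11 m = 8.647×10^10 m.
Spreading L over a sphere of radius d: S = 1.71×10^25/(4π·8.65×10^10²) = 182.0 W m^-2.
Reference equilibrium: T_e = [S(1−α)/(4σ)]^(1/4) = 153.2 K.
ΔF = Δ[S(1−α)]/4 = (1−0.313)·+2.41/4 = 0.4139 W m^-2.
Linearising σT⁴ gives d(σT⁴)/dT = 4σT_e³ = 0.8160 W m^-2 per K.
ΔT₀ = ΔF/λ_P = 0.4139/0.8160 = 0.507 K.

0.51 K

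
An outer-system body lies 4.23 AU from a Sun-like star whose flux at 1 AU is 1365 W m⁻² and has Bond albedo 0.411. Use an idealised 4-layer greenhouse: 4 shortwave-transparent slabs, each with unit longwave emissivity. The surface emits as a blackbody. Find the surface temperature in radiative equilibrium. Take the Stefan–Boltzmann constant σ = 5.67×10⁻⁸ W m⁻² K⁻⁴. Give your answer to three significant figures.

177 K

Irradiance scales as 1/d², so S = 1365 W m⁻² × (1/4.23)² = 76.29 W m⁻².
OLR = S(1−α)/4 = 11.23 W m⁻²; the top layer radiates at T_e = 118.6 K.
With N = 4 opaque layers, T_s = (N+1)^(1/4)·T_e = 5^(1/4)·118.6 = 177.4 K.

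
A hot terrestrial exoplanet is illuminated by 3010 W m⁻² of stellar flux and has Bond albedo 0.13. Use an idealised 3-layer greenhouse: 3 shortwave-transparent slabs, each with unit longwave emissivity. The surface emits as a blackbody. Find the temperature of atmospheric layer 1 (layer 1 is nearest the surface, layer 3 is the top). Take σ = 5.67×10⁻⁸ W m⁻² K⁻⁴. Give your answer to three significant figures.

Top-of-atmosphere balance: σT_e⁴ = S(1−α)/4 = 654.7 W m⁻² → T_e = 327.8 K.
Each opaque layer satisfies 2T_j⁴ = T_{j−1}⁴ + T_{j+1}⁴, giving T_k⁴ = (N+1−k)T_e⁴.
With k = 1: T_1 = (3+1−1)^¼·327.8 K = 431.4 K.

431 K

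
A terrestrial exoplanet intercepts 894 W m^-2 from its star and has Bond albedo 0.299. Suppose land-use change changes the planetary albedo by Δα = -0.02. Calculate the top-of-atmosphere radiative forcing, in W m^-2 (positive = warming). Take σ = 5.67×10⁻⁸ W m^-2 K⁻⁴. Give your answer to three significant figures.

TOA radiative forcing: ΔF = −S·Δα/4 = −894.0·(-0.02)/4 = 4.470 W m^-2.

4.47 W m^-2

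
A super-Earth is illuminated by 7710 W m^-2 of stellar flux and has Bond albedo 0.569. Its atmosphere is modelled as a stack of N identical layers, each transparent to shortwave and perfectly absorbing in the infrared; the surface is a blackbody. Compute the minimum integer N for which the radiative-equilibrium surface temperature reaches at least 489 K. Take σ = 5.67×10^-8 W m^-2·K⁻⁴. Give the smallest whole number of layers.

The effective emission temperature is T_e = [S(1−α)/(4σ)]^¼ = 347.9 K.
Since T_s⁴ = (N+1)T_e⁴, we need N ≥ (T_s/T_e)⁴ − 1 = 2.903.
So N ≥ 2.903; the smallest integer is N = 3.

3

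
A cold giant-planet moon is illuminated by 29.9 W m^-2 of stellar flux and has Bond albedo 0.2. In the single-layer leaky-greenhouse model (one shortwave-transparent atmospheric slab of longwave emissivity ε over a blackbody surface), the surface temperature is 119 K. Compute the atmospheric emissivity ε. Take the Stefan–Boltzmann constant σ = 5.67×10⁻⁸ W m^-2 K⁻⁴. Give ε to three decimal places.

0.948

TOA balance gives T_e = 101.3 K.
Since (2−ε)/2 = (T_e/T_s)⁴ = 0.5259, ε = 0.9481.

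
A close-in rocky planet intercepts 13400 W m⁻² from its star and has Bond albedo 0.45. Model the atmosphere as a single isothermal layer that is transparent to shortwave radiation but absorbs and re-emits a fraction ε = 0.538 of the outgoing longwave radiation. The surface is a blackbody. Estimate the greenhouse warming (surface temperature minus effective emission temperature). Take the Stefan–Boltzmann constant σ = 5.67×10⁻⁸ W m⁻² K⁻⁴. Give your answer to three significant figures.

Effective emission temperature (TOA balance): σT_e⁴ = S(1−α)/4 = 1843 W m⁻² → T_e = 424.6 K.
For a single slab of emissivity ε, T_s⁴ = 2T_e⁴/(2−ε); thus T_s = 424.6·(1.368)^(1/4) = 459.2 K.
T_s − T_e = 459.2 − 424.6 = 34.60 K.

34.6 K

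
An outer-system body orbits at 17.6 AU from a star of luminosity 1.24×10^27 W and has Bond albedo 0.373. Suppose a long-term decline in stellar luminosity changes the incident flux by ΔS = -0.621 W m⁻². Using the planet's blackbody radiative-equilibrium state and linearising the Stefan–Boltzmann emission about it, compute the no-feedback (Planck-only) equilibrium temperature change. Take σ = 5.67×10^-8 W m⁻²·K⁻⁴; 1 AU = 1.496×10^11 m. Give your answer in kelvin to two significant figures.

-0.86 kelvin

Orbital distance: d = 17.6 AU = 2.633×10^12 m.
S = L/(4πd²) = 14.23 W m⁻².
Reference equilibrium: T_e = [S(1−α)/(4σ)]^(1/4) = 79.20 K.
ΔF = Δ[S(1−α)]/4 = (1−0.373)·-0.621/4 = -0.09734 W m⁻².
The Planck feedback parameter is 4σT_e³ = 0.1127 W m⁻²/K.
So ΔT₀ = -0.09734/0.1127 = -0.864 K.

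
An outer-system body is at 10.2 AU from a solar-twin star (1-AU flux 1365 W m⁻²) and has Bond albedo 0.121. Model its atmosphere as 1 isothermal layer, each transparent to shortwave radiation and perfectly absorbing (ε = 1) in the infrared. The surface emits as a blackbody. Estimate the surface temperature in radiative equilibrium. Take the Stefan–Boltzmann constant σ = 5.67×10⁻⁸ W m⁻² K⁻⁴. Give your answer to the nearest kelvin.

By the inverse-square law, S = 1365/10.2² = 13.12 W m⁻².
OLR = S(1−α)/4 = 2.883 W m⁻²; the top layer radiates at T_e = 84.44 K.
With N = 1 opaque layers, T_s = (N+1)^(1/4)·T_e = 2^(1/4)·84.44 = 100.4 K.

100 kelvin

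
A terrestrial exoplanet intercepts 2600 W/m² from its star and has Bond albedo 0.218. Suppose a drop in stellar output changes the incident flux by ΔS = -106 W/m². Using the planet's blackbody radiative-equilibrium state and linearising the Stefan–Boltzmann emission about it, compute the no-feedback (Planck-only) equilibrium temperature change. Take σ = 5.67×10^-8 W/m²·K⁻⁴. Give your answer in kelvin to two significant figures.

Reference equilibrium: T_e = [S(1−α)/(4σ)]^(1/4) = 307.7 K.
ΔF = Δ[S(1−α)]/4 = (1−0.218)·-106/4 = -20.72 W/m².
Planck response: λ_P = 4σT_e³ = 4·5.67×10⁻⁸·(307.7)³ = 6.608 W/m²/K.
ΔT₀ = ΔF/λ_P = -20.72/6.608 = -3.14 K.

-3.1 K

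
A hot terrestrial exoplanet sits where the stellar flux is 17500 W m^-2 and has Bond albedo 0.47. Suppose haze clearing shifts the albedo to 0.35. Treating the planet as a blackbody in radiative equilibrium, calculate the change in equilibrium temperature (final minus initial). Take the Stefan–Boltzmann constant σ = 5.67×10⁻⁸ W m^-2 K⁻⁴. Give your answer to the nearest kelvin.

24 K

Before: T₁ = [17500·0.53/(4σ)]^(1/4) = 449.7 K.
With α = 0.35, T₂ = 473.2 K.
Change: 473.2 − 449.7 = 23.54 K.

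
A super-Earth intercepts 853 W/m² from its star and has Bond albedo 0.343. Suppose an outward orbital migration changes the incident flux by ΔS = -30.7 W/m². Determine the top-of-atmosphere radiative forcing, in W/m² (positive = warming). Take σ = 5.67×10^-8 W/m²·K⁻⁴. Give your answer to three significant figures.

ΔF = Δ[S(1−α)]/4 = (1−0.343)·-30.7/4 = -5.042 W/m².

-5.04 W/m²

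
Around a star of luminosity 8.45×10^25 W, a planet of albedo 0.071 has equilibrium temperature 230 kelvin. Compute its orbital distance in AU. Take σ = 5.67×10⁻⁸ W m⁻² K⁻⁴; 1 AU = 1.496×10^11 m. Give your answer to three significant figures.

Required flux: S = 4σT⁴/(1−α) = 683.2 W m⁻².
Then d = [L/(4πS)]^(1/2) = 9.921×10^10 m, i.e. 0.6632 AU.

0.663 AU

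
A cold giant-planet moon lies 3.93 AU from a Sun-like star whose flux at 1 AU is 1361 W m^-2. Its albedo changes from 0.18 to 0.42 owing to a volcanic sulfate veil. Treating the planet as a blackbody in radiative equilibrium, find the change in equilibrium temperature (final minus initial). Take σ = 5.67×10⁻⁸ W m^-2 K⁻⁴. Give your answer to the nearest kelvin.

-11 K

By the inverse-square law, S = 1361/3.93² = 88.12 W m^-2.
Before: T₁ = [88.12·0.82/(4σ)]^(1/4) = 133.6 K.
Final:   T₂ = [S(1−0.42)/(4σ)]^(1/4) = 122.5 K.
ΔT = T₂ − T₁ = -11.08 K.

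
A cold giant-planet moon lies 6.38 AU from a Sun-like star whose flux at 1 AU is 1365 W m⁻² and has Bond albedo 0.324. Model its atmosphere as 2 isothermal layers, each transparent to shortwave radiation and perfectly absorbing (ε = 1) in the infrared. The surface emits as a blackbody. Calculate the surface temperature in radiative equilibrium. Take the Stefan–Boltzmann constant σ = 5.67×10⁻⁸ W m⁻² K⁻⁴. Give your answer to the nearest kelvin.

By the inverse-square law, S = 1365/6.38² = 33.53 W m⁻².
Top-of-atmosphere balance: σT_e⁴ = S(1−α)/4 = 5.667 W m⁻² → T_e = 99.99 K.
With N = 2 opaque layers, T_s = (N+1)^(1/4)·T_e = 3^(1/4)·99.99 = 131.6 K.

132 kelvin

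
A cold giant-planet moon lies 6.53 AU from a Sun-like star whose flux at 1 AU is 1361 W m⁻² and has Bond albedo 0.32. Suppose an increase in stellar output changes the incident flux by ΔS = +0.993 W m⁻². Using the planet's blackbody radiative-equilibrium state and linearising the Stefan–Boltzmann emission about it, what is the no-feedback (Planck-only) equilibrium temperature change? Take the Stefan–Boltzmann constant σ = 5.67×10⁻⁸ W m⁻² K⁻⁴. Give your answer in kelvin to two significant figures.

Irradiance scales as 1/d², so S = 1361 W m⁻² × (1/6.53)² = 31.92 W m⁻².
Unperturbed T_e = [31.92·(1−0.32)/(4σ)]^¼ = 98.91 K.
ΔF = Δ[S(1−α)]/4 = (1−0.32)·+0.993/4 = 0.1688 W m⁻².
The Planck feedback parameter is 4σT_e³ = 0.2194 W m⁻²/K.
So ΔT₀ = 0.1688/0.2194 = 0.769 K.

0.77 kelvin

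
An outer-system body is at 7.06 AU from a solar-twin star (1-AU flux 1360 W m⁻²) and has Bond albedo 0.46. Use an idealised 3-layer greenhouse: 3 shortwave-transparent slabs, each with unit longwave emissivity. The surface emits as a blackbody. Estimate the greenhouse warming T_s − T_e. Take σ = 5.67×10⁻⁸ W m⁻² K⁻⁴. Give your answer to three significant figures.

Flux at the orbit: S = 1360/(7.06)² = 27.29 W m⁻².
The effective emission temperature is T_e = [S(1−α)/(4σ)]^¼ = 89.78 K.
T_s = (N+1)^(1/4)·T_e = 127.0 K.
Warming: T_s − T_e = 37.19 K.

37.2 K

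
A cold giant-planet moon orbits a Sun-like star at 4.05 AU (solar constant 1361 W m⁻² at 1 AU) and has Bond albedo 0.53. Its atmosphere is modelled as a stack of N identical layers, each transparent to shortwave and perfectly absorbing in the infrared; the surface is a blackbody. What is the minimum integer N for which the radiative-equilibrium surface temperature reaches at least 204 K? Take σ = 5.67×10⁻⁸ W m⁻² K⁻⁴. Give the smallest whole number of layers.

10

By the inverse-square law, S = 1361/4.05² = 82.98 W m⁻².
The effective emission temperature is T_e = [S(1−α)/(4σ)]^¼ = 114.5 K.
Since T_s⁴ = (N+1)T_e⁴, we need N ≥ (T_s/T_e)⁴ − 1 = 9.072.
So N ≥ 9.072; the smallest integer is N = 10.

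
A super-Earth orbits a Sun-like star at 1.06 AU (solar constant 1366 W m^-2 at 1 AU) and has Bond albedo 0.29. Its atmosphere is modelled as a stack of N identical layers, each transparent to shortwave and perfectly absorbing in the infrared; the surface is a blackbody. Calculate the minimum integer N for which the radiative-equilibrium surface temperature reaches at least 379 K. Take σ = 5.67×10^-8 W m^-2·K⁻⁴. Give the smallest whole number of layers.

By the inverse-square law, S = 1366/1.06² = 1216 W m^-2.
OLR = S(1−α)/4 = 215.8 W m^-2; the top layer radiates at T_e = 248.4 K.
T_s = (N+1)^(1/4)·T_e ≥ 379 K requires N+1 ≥ (T_s/T_e)⁴ = (379/248.4)⁴ = 5.421.
So N ≥ 4.421; the smallest integer is N = 5.

5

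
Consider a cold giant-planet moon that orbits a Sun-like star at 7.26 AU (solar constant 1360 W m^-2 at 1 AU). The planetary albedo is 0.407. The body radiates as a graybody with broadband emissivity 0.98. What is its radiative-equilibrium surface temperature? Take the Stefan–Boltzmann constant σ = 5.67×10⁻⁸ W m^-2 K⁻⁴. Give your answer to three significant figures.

By the inverse-square law, S = 1360/7.26² = 25.80 W m^-2.
Averaging over the sphere, the absorbed flux is S(1−α)/4 = 3.825 W m^-2.
Equating to εσT⁴ with ε = 0.98: T = (3.825/0.98σ)^(1/4) = 91.09 K.

91.1 K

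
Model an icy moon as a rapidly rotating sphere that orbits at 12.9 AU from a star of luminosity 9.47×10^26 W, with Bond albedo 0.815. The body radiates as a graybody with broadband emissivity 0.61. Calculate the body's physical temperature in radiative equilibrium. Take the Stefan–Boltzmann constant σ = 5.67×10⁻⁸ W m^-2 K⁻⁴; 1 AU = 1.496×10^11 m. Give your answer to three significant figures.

d = 12.9 × 1.496×10^11 m = 1.930×10^12 m.
Flux at the orbit: S = L/(4πd²) = 9.47×10^26/(4π·(1.93×10^12)²) = 20.23 W m^-2.
Averaging over the sphere, the absorbed flux is S(1−α)/4 = 0.9359 W m^-2.
Radiative balance εσT⁴ = 0.9359 gives T = [0.9359/(0.61·σ)]^(1/4) = 72.12 K.

72.1 K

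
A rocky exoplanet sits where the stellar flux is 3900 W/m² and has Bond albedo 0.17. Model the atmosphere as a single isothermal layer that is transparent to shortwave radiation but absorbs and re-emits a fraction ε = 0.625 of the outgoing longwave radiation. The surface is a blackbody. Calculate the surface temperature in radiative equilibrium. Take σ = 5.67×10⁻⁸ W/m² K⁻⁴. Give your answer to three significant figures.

The planet radiates to space at T_e = [S(1−α)/(4σ)]^(1/4) = 345.6 K.
For a single slab of emissivity ε, T_s⁴ = 2T_e⁴/(2−ε); thus T_s = 345.6·(1.455)^(1/4) = 379.6 K.

380 kelvin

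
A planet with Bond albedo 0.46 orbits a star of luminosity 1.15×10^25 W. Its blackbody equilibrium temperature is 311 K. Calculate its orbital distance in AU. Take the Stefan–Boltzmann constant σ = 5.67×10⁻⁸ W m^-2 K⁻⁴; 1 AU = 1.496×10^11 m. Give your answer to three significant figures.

0.102 AU

The flux needed for this T is 4σT⁴/(1−0.46) = 3929 W m^-2.
Then d = [L/(4πS)]^(1/2) = 1.526×10^10 m, i.e. 0.1020 AU.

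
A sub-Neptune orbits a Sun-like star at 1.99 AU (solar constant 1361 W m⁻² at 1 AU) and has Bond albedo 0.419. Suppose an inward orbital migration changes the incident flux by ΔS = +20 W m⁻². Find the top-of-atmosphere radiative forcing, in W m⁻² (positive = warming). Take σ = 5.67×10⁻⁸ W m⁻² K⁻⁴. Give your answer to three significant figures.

2.90 W m⁻²

Flux at the orbit: S = 1361/(1.99)² = 343.7 W m⁻².
ΔF = Δ[S(1−α)]/4 = (1−0.419)·+20/4 = 2.905 W m⁻².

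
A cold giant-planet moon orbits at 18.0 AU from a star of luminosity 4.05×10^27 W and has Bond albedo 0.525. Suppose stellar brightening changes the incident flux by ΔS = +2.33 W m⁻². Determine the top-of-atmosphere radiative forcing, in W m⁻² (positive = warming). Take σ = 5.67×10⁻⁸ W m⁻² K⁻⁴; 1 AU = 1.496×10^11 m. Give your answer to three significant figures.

0.277 W m⁻²

d = 18.0 × 1.496×10^11 m = 2.693×10^12 m.
Flux at the orbit: S = L/(4πd²) = 4.05×10^27/(4π·(2.69×10^12)²) = 44.45 W m⁻².
TOA radiative forcing: ΔF = (1−α)ΔS/4 = 0.475·(+2.33)/4 = 0.2767 W m⁻².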